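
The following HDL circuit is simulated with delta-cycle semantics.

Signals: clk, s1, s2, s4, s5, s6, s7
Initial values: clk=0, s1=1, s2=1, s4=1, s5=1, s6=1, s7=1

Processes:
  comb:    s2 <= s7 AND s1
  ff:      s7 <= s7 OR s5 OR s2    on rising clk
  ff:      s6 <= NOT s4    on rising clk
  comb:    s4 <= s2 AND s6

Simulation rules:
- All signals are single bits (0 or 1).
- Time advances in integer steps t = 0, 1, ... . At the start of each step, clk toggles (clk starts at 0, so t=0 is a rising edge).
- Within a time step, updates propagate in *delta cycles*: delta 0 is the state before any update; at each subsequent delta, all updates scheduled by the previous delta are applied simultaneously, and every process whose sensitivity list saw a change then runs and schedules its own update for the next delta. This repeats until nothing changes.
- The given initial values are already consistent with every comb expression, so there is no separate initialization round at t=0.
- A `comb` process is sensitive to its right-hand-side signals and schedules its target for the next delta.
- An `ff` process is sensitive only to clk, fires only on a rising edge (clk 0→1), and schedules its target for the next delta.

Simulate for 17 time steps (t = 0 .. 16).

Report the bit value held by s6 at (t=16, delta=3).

0

t=0 Δ0: s2=1 s4=1 s7=1 s1=1 clk=0 s6=1 s5=1
  Δ1: clk:0→1
  Δ2: s6:1→0
  Δ3: s4:1→0
  (3Δ to stable)
t=1 Δ0: s2=1 s4=0 s7=1 s1=1 clk=1 s6=0 s5=1
  Δ1: clk:1→0
  (1Δ to stable)
t=2 Δ0: s2=1 s4=0 s7=1 s1=1 clk=0 s6=0 s5=1
  Δ1: clk:0→1
  Δ2: s6:0→1
  Δ3: s4:0→1
  (3Δ to stable)
t=3 Δ0: s2=1 s4=1 s7=1 s1=1 clk=1 s6=1 s5=1
  Δ1: clk:1→0
  (1Δ to stable)
t=4 Δ0: s2=1 s4=1 s7=1 s1=1 clk=0 s6=1 s5=1
  Δ1: clk:0→1
  Δ2: s6:1→0
  Δ3: s4:1→0
  (3Δ to stable)
t=5 Δ0: s2=1 s4=0 s7=1 s1=1 clk=1 s6=0 s5=1
  Δ1: clk:1→0
  (1Δ to stable)
t=6 Δ0: s2=1 s4=0 s7=1 s1=1 clk=0 s6=0 s5=1
  Δ1: clk:0→1
  Δ2: s6:0→1
  Δ3: s4:0→1
  (3Δ to stable)
t=7 Δ0: s2=1 s4=1 s7=1 s1=1 clk=1 s6=1 s5=1
  Δ1: clk:1→0
  (1Δ to stable)
t=8 Δ0: s2=1 s4=1 s7=1 s1=1 clk=0 s6=1 s5=1
  Δ1: clk:0→1
  Δ2: s6:1→0
  Δ3: s4:1→0
  (3Δ to stable)
t=9 Δ0: s2=1 s4=0 s7=1 s1=1 clk=1 s6=0 s5=1
  Δ1: clk:1→0
  (1Δ to stable)
t=10 Δ0: s2=1 s4=0 s7=1 s1=1 clk=0 s6=0 s5=1
  Δ1: clk:0→1
  Δ2: s6:0→1
  Δ3: s4:0→1
  (3Δ to stable)
t=11 Δ0: s2=1 s4=1 s7=1 s1=1 clk=1 s6=1 s5=1
  Δ1: clk:1→0
  (1Δ to stable)
t=12 Δ0: s2=1 s4=1 s7=1 s1=1 clk=0 s6=1 s5=1
  Δ1: clk:0→1
  Δ2: s6:1→0
  Δ3: s4:1→0
  (3Δ to stable)
t=13 Δ0: s2=1 s4=0 s7=1 s1=1 clk=1 s6=0 s5=1
  Δ1: clk:1→0
  (1Δ to stable)
t=14 Δ0: s2=1 s4=0 s7=1 s1=1 clk=0 s6=0 s5=1
  Δ1: clk:0→1
  Δ2: s6:0→1
  Δ3: s4:0→1
  (3Δ to stable)
t=15 Δ0: s2=1 s4=1 s7=1 s1=1 clk=1 s6=1 s5=1
  Δ1: clk:1→0
  (1Δ to stable)
t=16 Δ0: s2=1 s4=1 s7=1 s1=1 clk=0 s6=1 s5=1
  Δ1: clk:0→1
  Δ2: s6:1→0
  Δ3: s4:1→0
  (3Δ to stable)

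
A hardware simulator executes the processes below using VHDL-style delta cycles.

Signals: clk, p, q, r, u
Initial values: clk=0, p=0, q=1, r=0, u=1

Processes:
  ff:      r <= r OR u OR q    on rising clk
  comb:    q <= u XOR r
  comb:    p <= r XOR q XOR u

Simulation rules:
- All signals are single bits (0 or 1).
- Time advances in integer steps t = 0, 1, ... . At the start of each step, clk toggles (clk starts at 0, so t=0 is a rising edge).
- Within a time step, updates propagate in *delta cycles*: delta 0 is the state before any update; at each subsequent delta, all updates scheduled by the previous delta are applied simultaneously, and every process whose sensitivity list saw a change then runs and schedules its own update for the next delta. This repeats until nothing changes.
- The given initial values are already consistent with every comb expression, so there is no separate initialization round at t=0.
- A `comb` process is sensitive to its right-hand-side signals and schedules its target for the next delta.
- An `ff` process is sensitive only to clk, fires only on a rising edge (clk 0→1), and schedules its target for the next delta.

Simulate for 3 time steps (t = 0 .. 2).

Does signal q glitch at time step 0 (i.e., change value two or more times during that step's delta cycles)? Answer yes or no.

no

[bits: u,clk,r,q,p]
t=0: Δ0=10010 Δ1=11010 Δ2=11110 Δ3=11101 Δ4=11100 | 4Δ
t=1: Δ0=11100 Δ1=10100 | 1Δ
t=2: Δ0=10100 Δ1=11100 | 1Δ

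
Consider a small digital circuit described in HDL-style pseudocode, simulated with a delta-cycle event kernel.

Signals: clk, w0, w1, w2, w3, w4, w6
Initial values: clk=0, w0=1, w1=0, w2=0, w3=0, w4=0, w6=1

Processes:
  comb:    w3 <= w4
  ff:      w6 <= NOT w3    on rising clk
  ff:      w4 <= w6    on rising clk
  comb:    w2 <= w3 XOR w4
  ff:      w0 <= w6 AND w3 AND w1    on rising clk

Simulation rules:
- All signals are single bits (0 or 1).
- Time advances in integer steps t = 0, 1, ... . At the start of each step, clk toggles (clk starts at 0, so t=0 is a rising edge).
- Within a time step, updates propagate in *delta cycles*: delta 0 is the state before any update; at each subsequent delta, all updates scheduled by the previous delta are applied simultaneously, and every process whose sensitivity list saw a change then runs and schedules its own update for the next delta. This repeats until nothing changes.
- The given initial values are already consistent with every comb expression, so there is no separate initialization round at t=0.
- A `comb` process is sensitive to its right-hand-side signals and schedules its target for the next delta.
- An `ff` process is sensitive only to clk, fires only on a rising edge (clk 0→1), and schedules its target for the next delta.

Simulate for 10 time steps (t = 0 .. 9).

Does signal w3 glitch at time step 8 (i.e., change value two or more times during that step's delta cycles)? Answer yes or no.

no

t0.Δ0 w6=1 w4=0 w1=0 w0=1 clk=0 w2=0 w3=0
t0.Δ1 w6=1 w4=0 w1=0 w0=1 clk=1 w2=0 w3=0
t0.Δ2 w6=1 w4=1 w1=0 w0=0 clk=1 w2=0 w3=0
t0.Δ3 w6=1 w4=1 w1=0 w0=0 clk=1 w2=1 w3=1
t0.Δ4 w6=1 w4=1 w1=0 w0=0 clk=1 w2=0 w3=1
t1.Δ0 w6=1 w4=1 w1=0 w0=0 clk=1 w2=0 w3=1
t1.Δ1 w6=1 w4=1 w1=0 w0=0 clk=0 w2=0 w3=1
t2.Δ0 w6=1 w4=1 w1=0 w0=0 clk=0 w2=0 w3=1
t2.Δ1 w6=1 w4=1 w1=0 w0=0 clk=1 w2=0 w3=1
t2.Δ2 w6=0 w4=1 w1=0 w0=0 clk=1 w2=0 w3=1
t3.Δ0 w6=0 w4=1 w1=0 w0=0 clk=1 w2=0 w3=1
t3.Δ1 w6=0 w4=1 w1=0 w0=0 clk=0 w2=0 w3=1
t4.Δ0 w6=0 w4=1 w1=0 w0=0 clk=0 w2=0 w3=1
t4.Δ1 w6=0 w4=1 w1=0 w0=0 clk=1 w2=0 w3=1
t4.Δ2 w6=0 w4=0 w1=0 w0=0 clk=1 w2=0 w3=1
t4.Δ3 w6=0 w4=0 w1=0 w0=0 clk=1 w2=1 w3=0
t4.Δ4 w6=0 w4=0 w1=0 w0=0 clk=1 w2=0 w3=0
t5.Δ0 w6=0 w4=0 w1=0 w0=0 clk=1 w2=0 w3=0
t5.Δ1 w6=0 w4=0 w1=0 w0=0 clk=0 w2=0 w3=0
t6.Δ0 w6=0 w4=0 w1=0 w0=0 clk=0 w2=0 w3=0
t6.Δ1 w6=0 w4=0 w1=0 w0=0 clk=1 w2=0 w3=0
t6.Δ2 w6=1 w4=0 w1=0 w0=0 clk=1 w2=0 w3=0
t7.Δ0 w6=1 w4=0 w1=0 w0=0 clk=1 w2=0 w3=0
t7.Δ1 w6=1 w4=0 w1=0 w0=0 clk=0 w2=0 w3=0
t8.Δ0 w6=1 w4=0 w1=0 w0=0 clk=0 w2=0 w3=0
t8.Δ1 w6=1 w4=0 w1=0 w0=0 clk=1 w2=0 w3=0
t8.Δ2 w6=1 w4=1 w1=0 w0=0 clk=1 w2=0 w3=0
t8.Δ3 w6=1 w4=1 w1=0 w0=0 clk=1 w2=1 w3=1
t8.Δ4 w6=1 w4=1 w1=0 w0=0 clk=1 w2=0 w3=1
t9.Δ0 w6=1 w4=1 w1=0 w0=0 clk=1 w2=0 w3=1
t9.Δ1 w6=1 w4=1 w1=0 w0=0 clk=0 w2=0 w3=1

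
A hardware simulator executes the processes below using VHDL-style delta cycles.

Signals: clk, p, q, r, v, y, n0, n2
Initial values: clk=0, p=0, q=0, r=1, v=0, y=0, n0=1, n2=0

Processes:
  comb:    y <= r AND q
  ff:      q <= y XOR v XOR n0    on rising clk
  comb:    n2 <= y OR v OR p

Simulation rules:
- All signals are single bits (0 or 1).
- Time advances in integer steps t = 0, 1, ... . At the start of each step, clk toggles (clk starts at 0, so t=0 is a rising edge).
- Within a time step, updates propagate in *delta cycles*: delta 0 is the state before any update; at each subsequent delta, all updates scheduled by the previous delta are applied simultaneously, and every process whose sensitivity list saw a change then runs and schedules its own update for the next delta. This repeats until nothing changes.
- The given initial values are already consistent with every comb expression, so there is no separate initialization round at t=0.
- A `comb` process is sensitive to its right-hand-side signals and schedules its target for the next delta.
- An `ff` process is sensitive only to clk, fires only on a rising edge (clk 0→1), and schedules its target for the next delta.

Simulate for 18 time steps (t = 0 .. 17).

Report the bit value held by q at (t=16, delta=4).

[bits: p,r,v,q,clk,n0,y,n2]
t=0: Δ0=01000100 Δ1=01001100 Δ2=01011100 Δ3=01011110 Δ4=01011111 | 4Δ
t=1: Δ0=01011111 Δ1=01010111 | 1Δ
t=2: Δ0=01010111 Δ1=01011111 Δ2=01001111 Δ3=01001101 Δ4=01001100 | 4Δ
t=3: Δ0=01001100 Δ1=01000100 | 1Δ
t=4: Δ0=01000100 Δ1=01001100 Δ2=01011100 Δ3=01011110 Δ4=01011111 | 4Δ
t=5: Δ0=01011111 Δ1=01010111 | 1Δ
t=6: Δ0=01010111 Δ1=01011111 Δ2=01001111 Δ3=01001101 Δ4=01001100 | 4Δ
t=7: Δ0=01001100 Δ1=01000100 | 1Δ
t=8: Δ0=01000100 Δ1=01001100 Δ2=01011100 Δ3=01011110 Δ4=01011111 | 4Δ
t=9: Δ0=01011111 Δ1=01010111 | 1Δ
t=10: Δ0=01010111 Δ1=01011111 Δ2=01001111 Δ3=01001101 Δ4=01001100 | 4Δ
t=11: Δ0=01001100 Δ1=01000100 | 1Δ
t=12: Δ0=01000100 Δ1=01001100 Δ2=01011100 Δ3=01011110 Δ4=01011111 | 4Δ
t=13: Δ0=01011111 Δ1=01010111 | 1Δ
t=14: Δ0=01010111 Δ1=01011111 Δ2=01001111 Δ3=01001101 Δ4=01001100 | 4Δ
t=15: Δ0=01001100 Δ1=01000100 | 1Δ
t=16: Δ0=01000100 Δ1=01001100 Δ2=01011100 Δ3=01011110 Δ4=01011111 | 4Δ
t=17: Δ0=01011111 Δ1=01010111 | 1Δ

1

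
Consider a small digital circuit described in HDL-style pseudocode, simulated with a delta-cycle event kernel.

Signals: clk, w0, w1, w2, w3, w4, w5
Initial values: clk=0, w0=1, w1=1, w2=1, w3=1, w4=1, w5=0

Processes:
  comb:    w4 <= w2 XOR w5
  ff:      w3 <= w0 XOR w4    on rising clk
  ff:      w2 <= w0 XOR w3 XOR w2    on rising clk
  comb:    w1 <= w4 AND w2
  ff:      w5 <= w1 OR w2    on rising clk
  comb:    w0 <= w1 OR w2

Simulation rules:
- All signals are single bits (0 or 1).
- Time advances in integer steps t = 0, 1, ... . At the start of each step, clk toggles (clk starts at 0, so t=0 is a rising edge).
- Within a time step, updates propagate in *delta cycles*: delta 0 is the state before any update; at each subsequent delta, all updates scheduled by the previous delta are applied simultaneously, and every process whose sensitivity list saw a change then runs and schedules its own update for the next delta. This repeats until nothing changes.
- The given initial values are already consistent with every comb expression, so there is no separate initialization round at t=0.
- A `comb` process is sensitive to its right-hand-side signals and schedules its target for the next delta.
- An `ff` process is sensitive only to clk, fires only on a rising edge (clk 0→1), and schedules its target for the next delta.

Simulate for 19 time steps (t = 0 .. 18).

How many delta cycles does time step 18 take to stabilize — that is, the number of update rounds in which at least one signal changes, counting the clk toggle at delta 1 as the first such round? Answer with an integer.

t=0 Δ0: w5=0 w3=1 w1=1 w4=1 w0=1 clk=0 w2=1
  Δ1: clk:0→1
  Δ2: w5:0→1, w3:1→0
  Δ3: w4:1→0
  Δ4: w1:1→0
  (4Δ to stable)
t=1 Δ0: w5=1 w3=0 w1=0 w4=0 w0=1 clk=1 w2=1
  Δ1: clk:1→0
  (1Δ to stable)
t=2 Δ0: w5=1 w3=0 w1=0 w4=0 w0=1 clk=0 w2=1
  Δ1: clk:0→1
  Δ2: w3:0→1, w2:1→0
  Δ3: w4:0→1, w0:1→0
  (3Δ to stable)
t=3 Δ0: w5=1 w3=1 w1=0 w4=1 w0=0 clk=1 w2=0
  Δ1: clk:1→0
  (1Δ to stable)
t=4 Δ0: w5=1 w3=1 w1=0 w4=1 w0=0 clk=0 w2=0
  Δ1: clk:0→1
  Δ2: w5:1→0, w2:0→1
  Δ3: w1:0→1, w0:0→1
  (3Δ to stable)
t=5 Δ0: w5=0 w3=1 w1=1 w4=1 w0=1 clk=1 w2=1
  Δ1: clk:1→0
  (1Δ to stable)
t=6 Δ0: w5=0 w3=1 w1=1 w4=1 w0=1 clk=0 w2=1
  Δ1: clk:0→1
  Δ2: w5:0→1, w3:1→0
  Δ3: w4:1→0
  Δ4: w1:1→0
  (4Δ to stable)
t=7 Δ0: w5=1 w3=0 w1=0 w4=0 w0=1 clk=1 w2=1
  Δ1: clk:1→0
  (1Δ to stable)
t=8 Δ0: w5=1 w3=0 w1=0 w4=0 w0=1 clk=0 w2=1
  Δ1: clk:0→1
  Δ2: w3:0→1, w2:1→0
  Δ3: w4:0→1, w0:1→0
  (3Δ to stable)
t=9 Δ0: w5=1 w3=1 w1=0 w4=1 w0=0 clk=1 w2=0
  Δ1: clk:1→0
  (1Δ to stable)
t=10 Δ0: w5=1 w3=1 w1=0 w4=1 w0=0 clk=0 w2=0
  Δ1: clk:0→1
  Δ2: w5:1→0, w2:0→1
  Δ3: w1:0→1, w0:0→1
  (3Δ to stable)
t=11 Δ0: w5=0 w3=1 w1=1 w4=1 w0=1 clk=1 w2=1
  Δ1: clk:1→0
  (1Δ to stable)
t=12 Δ0: w5=0 w3=1 w1=1 w4=1 w0=1 clk=0 w2=1
  Δ1: clk:0→1
  Δ2: w5:0→1, w3:1→0
  Δ3: w4:1→0
  Δ4: w1:1→0
  (4Δ to stable)
t=13 Δ0: w5=1 w3=0 w1=0 w4=0 w0=1 clk=1 w2=1
  Δ1: clk:1→0
  (1Δ to stable)
t=14 Δ0: w5=1 w3=0 w1=0 w4=0 w0=1 clk=0 w2=1
  Δ1: clk:0→1
  Δ2: w3:0→1, w2:1→0
  Δ3: w4:0→1, w0:1→0
  (3Δ to stable)
t=15 Δ0: w5=1 w3=1 w1=0 w4=1 w0=0 clk=1 w2=0
  Δ1: clk:1→0
  (1Δ to stable)
t=16 Δ0: w5=1 w3=1 w1=0 w4=1 w0=0 clk=0 w2=0
  Δ1: clk:0→1
  Δ2: w5:1→0, w2:0→1
  Δ3: w1:0→1, w0:0→1
  (3Δ to stable)
t=17 Δ0: w5=0 w3=1 w1=1 w4=1 w0=1 clk=1 w2=1
  Δ1: clk:1→0
  (1Δ to stable)
t=18 Δ0: w5=0 w3=1 w1=1 w4=1 w0=1 clk=0 w2=1
  Δ1: clk:0→1
  Δ2: w5:0→1, w3:1→0
  Δ3: w4:1→0
  Δ4: w1:1→0
  (4Δ to stable)

4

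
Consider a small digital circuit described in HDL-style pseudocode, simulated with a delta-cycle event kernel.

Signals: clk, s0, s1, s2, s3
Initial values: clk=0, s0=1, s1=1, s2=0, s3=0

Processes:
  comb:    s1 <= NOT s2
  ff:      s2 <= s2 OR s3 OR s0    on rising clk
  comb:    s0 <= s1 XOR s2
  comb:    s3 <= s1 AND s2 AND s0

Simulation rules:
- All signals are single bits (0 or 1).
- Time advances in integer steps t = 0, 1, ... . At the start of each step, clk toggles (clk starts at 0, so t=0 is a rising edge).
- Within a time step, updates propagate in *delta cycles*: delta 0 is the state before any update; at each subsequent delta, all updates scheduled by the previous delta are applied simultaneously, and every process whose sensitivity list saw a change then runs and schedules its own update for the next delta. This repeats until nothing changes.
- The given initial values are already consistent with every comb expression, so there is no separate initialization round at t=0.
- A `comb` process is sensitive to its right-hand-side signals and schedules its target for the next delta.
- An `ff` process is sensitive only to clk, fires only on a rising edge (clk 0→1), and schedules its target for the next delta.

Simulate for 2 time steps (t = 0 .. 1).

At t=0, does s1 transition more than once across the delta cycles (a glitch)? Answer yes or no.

t0.Δ0 s2=0 s0=1 s3=0 s1=1 clk=0
t0.Δ1 s2=0 s0=1 s3=0 s1=1 clk=1
t0.Δ2 s2=1 s0=1 s3=0 s1=1 clk=1
t0.Δ3 s2=1 s0=0 s3=1 s1=0 clk=1
t0.Δ4 s2=1 s0=1 s3=0 s1=0 clk=1
t1.Δ0 s2=1 s0=1 s3=0 s1=0 clk=1
t1.Δ1 s2=1 s0=1 s3=0 s1=0 clk=0

no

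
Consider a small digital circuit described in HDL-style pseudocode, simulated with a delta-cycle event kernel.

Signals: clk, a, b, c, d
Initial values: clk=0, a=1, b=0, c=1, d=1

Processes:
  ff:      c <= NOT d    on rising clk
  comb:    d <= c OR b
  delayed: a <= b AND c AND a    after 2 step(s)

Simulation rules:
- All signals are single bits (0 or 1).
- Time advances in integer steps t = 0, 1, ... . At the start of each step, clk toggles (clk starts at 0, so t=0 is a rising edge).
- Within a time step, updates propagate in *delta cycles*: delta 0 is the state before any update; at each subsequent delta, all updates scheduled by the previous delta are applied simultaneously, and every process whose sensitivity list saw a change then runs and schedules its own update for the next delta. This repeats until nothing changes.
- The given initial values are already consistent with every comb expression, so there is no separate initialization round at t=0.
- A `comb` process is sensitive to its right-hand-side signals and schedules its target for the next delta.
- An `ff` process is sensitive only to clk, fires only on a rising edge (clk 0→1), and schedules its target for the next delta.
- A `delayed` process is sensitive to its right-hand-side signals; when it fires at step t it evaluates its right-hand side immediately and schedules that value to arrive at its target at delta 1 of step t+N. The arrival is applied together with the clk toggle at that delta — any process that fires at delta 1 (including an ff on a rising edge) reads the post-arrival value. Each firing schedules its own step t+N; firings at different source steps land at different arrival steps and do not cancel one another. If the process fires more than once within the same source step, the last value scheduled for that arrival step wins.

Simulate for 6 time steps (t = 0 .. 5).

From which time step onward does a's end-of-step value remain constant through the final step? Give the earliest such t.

2

t0.Δ0 a=1 c=1 b=0 clk=0 d=1
t0.Δ1 a=1 c=1 b=0 clk=1 d=1
t0.Δ2 a=1 c=0 b=0 clk=1 d=1
t0.Δ3 a=1 c=0 b=0 clk=1 d=0
t1.Δ0 a=1 c=0 b=0 clk=1 d=0
t1.Δ1 a=1 c=0 b=0 clk=0 d=0
t2.Δ0 a=1 c=0 b=0 clk=0 d=0
t2.Δ1 a=0 c=0 b=0 clk=1 d=0
t2.Δ2 a=0 c=1 b=0 clk=1 d=0
t2.Δ3 a=0 c=1 b=0 clk=1 d=1
t3.Δ0 a=0 c=1 b=0 clk=1 d=1
t3.Δ1 a=0 c=1 b=0 clk=0 d=1
t4.Δ0 a=0 c=1 b=0 clk=0 d=1
t4.Δ1 a=0 c=1 b=0 clk=1 d=1
t4.Δ2 a=0 c=0 b=0 clk=1 d=1
t4.Δ3 a=0 c=0 b=0 clk=1 d=0
t5.Δ0 a=0 c=0 b=0 clk=1 d=0
t5.Δ1 a=0 c=0 b=0 clk=0 d=0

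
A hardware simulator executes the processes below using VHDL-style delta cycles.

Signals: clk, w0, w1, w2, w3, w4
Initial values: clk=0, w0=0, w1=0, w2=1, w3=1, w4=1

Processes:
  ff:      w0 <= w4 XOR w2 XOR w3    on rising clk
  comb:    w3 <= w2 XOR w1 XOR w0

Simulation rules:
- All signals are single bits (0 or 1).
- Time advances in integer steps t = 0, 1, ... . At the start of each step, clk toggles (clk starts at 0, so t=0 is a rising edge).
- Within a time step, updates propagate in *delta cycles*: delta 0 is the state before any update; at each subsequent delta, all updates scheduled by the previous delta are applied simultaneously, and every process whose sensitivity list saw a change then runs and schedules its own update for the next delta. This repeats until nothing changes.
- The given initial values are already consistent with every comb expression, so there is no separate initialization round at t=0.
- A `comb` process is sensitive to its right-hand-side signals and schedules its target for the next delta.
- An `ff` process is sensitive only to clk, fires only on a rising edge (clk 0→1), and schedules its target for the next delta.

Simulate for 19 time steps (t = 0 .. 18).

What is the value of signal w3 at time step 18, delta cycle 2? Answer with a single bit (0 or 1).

[bits: w1,w2,w4,clk,w3,w0]
t=0: Δ0=011010 Δ1=011110 Δ2=011111 Δ3=011101 | 3Δ
t=1: Δ0=011101 Δ1=011001 | 1Δ
t=2: Δ0=011001 Δ1=011101 Δ2=011100 Δ3=011110 | 3Δ
t=3: Δ0=011110 Δ1=011010 | 1Δ
t=4: Δ0=011010 Δ1=011110 Δ2=011111 Δ3=011101 | 3Δ
t=5: Δ0=011101 Δ1=011001 | 1Δ
t=6: Δ0=011001 Δ1=011101 Δ2=011100 Δ3=011110 | 3Δ
t=7: Δ0=011110 Δ1=011010 | 1Δ
t=8: Δ0=011010 Δ1=011110 Δ2=011111 Δ3=011101 | 3Δ
t=9: Δ0=011101 Δ1=011001 | 1Δ
t=10: Δ0=011001 Δ1=011101 Δ2=011100 Δ3=011110 | 3Δ
t=11: Δ0=011110 Δ1=011010 | 1Δ
t=12: Δ0=011010 Δ1=011110 Δ2=011111 Δ3=011101 | 3Δ
t=13: Δ0=011101 Δ1=011001 | 1Δ
t=14: Δ0=011001 Δ1=011101 Δ2=011100 Δ3=011110 | 3Δ
t=15: Δ0=011110 Δ1=011010 | 1Δ
t=16: Δ0=011010 Δ1=011110 Δ2=011111 Δ3=011101 | 3Δ
t=17: Δ0=011101 Δ1=011001 | 1Δ
t=18: Δ0=011001 Δ1=011101 Δ2=011100 Δ3=011110 | 3Δ

0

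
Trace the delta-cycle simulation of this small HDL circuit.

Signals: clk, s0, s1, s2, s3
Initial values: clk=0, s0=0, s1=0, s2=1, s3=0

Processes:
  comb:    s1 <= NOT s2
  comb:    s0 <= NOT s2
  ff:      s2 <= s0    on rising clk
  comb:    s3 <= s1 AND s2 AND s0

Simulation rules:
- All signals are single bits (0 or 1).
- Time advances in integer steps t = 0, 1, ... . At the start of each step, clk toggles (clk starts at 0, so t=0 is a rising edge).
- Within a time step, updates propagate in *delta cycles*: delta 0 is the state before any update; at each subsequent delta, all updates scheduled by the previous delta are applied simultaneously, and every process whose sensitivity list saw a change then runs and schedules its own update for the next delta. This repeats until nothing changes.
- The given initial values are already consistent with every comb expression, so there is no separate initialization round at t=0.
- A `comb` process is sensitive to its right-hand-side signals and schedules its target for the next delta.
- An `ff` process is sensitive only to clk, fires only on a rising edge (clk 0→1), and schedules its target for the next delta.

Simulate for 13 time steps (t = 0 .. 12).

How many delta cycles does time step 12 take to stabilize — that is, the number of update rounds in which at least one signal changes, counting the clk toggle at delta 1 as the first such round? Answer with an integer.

t=0 Δ0: s3=0 clk=0 s1=0 s2=1 s0=0
  Δ1: clk:0→1
  Δ2: s2:1→0
  Δ3: s1:0→1, s0:0→1
  (3Δ to stable)
t=1 Δ0: s3=0 clk=1 s1=1 s2=0 s0=1
  Δ1: clk:1→0
  (1Δ to stable)
t=2 Δ0: s3=0 clk=0 s1=1 s2=0 s0=1
  Δ1: clk:0→1
  Δ2: s2:0→1
  Δ3: s3:0→1, s1:1→0, s0:1→0
  Δ4: s3:1→0
  (4Δ to stable)
t=3 Δ0: s3=0 clk=1 s1=0 s2=1 s0=0
  Δ1: clk:1→0
  (1Δ to stable)
t=4 Δ0: s3=0 clk=0 s1=0 s2=1 s0=0
  Δ1: clk:0→1
  Δ2: s2:1→0
  Δ3: s1:0→1, s0:0→1
  (3Δ to stable)
t=5 Δ0: s3=0 clk=1 s1=1 s2=0 s0=1
  Δ1: clk:1→0
  (1Δ to stable)
t=6 Δ0: s3=0 clk=0 s1=1 s2=0 s0=1
  Δ1: clk:0→1
  Δ2: s2:0→1
  Δ3: s3:0→1, s1:1→0, s0:1→0
  Δ4: s3:1→0
  (4Δ to stable)
t=7 Δ0: s3=0 clk=1 s1=0 s2=1 s0=0
  Δ1: clk:1→0
  (1Δ to stable)
t=8 Δ0: s3=0 clk=0 s1=0 s2=1 s0=0
  Δ1: clk:0→1
  Δ2: s2:1→0
  Δ3: s1:0→1, s0:0→1
  (3Δ to stable)
t=9 Δ0: s3=0 clk=1 s1=1 s2=0 s0=1
  Δ1: clk:1→0
  (1Δ to stable)
t=10 Δ0: s3=0 clk=0 s1=1 s2=0 s0=1
  Δ1: clk:0→1
  Δ2: s2:0→1
  Δ3: s3:0→1, s1:1→0, s0:1→0
  Δ4: s3:1→0
  (4Δ to stable)
t=11 Δ0: s3=0 clk=1 s1=0 s2=1 s0=0
  Δ1: clk:1→0
  (1Δ to stable)
t=12 Δ0: s3=0 clk=0 s1=0 s2=1 s0=0
  Δ1: clk:0→1
  Δ2: s2:1→0
  Δ3: s1:0→1, s0:0→1
  (3Δ to stable)

3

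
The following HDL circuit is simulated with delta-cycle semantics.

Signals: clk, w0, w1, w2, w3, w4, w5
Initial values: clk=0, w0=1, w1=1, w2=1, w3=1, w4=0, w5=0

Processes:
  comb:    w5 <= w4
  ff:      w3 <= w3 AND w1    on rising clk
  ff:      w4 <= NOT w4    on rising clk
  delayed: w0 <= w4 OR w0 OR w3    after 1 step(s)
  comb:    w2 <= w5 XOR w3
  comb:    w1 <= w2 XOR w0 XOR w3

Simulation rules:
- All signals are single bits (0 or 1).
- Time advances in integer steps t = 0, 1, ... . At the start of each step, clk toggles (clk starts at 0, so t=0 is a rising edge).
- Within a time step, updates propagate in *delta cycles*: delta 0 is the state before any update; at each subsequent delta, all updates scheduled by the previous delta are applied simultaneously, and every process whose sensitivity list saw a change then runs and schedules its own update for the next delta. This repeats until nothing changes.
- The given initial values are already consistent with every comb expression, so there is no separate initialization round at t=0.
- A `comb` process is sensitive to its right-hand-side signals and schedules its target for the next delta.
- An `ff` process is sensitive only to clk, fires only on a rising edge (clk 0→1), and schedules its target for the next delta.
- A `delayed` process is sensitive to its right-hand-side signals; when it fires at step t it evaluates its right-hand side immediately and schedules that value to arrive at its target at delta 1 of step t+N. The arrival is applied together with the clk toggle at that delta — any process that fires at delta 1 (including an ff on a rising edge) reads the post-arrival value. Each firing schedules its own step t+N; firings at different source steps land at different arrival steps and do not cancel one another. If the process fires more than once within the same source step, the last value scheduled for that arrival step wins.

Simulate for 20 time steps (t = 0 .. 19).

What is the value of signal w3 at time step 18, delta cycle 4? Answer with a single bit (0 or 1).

t=0 Δ0: w3=1 w1=1 w4=0 w2=1 w0=1 w5=0 clk=0
  Δ1: clk:0→1
  Δ2: w4:0→1
  Δ3: w5:0→1
  Δ4: w2:1→0
  Δ5: w1:1→0
  (5Δ to stable)
t=1 Δ0: w3=1 w1=0 w4=1 w2=0 w0=1 w5=1 clk=1
  Δ1: clk:1→0
  (1Δ to stable)
t=2 Δ0: w3=1 w1=0 w4=1 w2=0 w0=1 w5=1 clk=0
  Δ1: clk:0→1
  Δ2: w3:1→0, w4:1→0
  Δ3: w1:0→1, w2:0→1, w5:1→0
  Δ4: w1:1→0, w2:1→0
  Δ5: w1:0→1
  (5Δ to stable)
t=3 Δ0: w3=0 w1=1 w4=0 w2=0 w0=1 w5=0 clk=1
  Δ1: clk:1→0
  (1Δ to stable)
t=4 Δ0: w3=0 w1=1 w4=0 w2=0 w0=1 w5=0 clk=0
  Δ1: clk:0→1
  Δ2: w4:0→1
  Δ3: w5:0→1
  Δ4: w2:0→1
  Δ5: w1:1→0
  (5Δ to stable)
t=5 Δ0: w3=0 w1=0 w4=1 w2=1 w0=1 w5=1 clk=1
  Δ1: clk:1→0
  (1Δ to stable)
t=6 Δ0: w3=0 w1=0 w4=1 w2=1 w0=1 w5=1 clk=0
  Δ1: clk:0→1
  Δ2: w4:1→0
  Δ3: w5:1→0
  Δ4: w2:1→0
  Δ5: w1:0→1
  (5Δ to stable)
t=7 Δ0: w3=0 w1=1 w4=0 w2=0 w0=1 w5=0 clk=1
  Δ1: clk:1→0
  (1Δ to stable)
t=8 Δ0: w3=0 w1=1 w4=0 w2=0 w0=1 w5=0 clk=0
  Δ1: clk:0→1
  Δ2: w4:0→1
  Δ3: w5:0→1
  Δ4: w2:0→1
  Δ5: w1:1→0
  (5Δ to stable)
t=9 Δ0: w3=0 w1=0 w4=1 w2=1 w0=1 w5=1 clk=1
  Δ1: clk:1→0
  (1Δ to stable)
t=10 Δ0: w3=0 w1=0 w4=1 w2=1 w0=1 w5=1 clk=0
  Δ1: clk:0→1
  Δ2: w4:1→0
  Δ3: w5:1→0
  Δ4: w2:1→0
  Δ5: w1:0→1
  (5Δ to stable)
t=11 Δ0: w3=0 w1=1 w4=0 w2=0 w0=1 w5=0 clk=1
  Δ1: clk:1→0
  (1Δ to stable)
t=12 Δ0: w3=0 w1=1 w4=0 w2=0 w0=1 w5=0 clk=0
  Δ1: clk:0→1
  Δ2: w4:0→1
  Δ3: w5:0→1
  Δ4: w2:0→1
  Δ5: w1:1→0
  (5Δ to stable)
t=13 Δ0: w3=0 w1=0 w4=1 w2=1 w0=1 w5=1 clk=1
  Δ1: clk:1→0
  (1Δ to stable)
t=14 Δ0: w3=0 w1=0 w4=1 w2=1 w0=1 w5=1 clk=0
  Δ1: clk:0→1
  Δ2: w4:1→0
  Δ3: w5:1→0
  Δ4: w2:1→0
  Δ5: w1:0→1
  (5Δ to stable)
t=15 Δ0: w3=0 w1=1 w4=0 w2=0 w0=1 w5=0 clk=1
  Δ1: clk:1→0
  (1Δ to stable)
t=16 Δ0: w3=0 w1=1 w4=0 w2=0 w0=1 w5=0 clk=0
  Δ1: clk:0→1
  Δ2: w4:0→1
  Δ3: w5:0→1
  Δ4: w2:0→1
  Δ5: w1:1→0
  (5Δ to stable)
t=17 Δ0: w3=0 w1=0 w4=1 w2=1 w0=1 w5=1 clk=1
  Δ1: clk:1→0
  (1Δ to stable)
t=18 Δ0: w3=0 w1=0 w4=1 w2=1 w0=1 w5=1 clk=0
  Δ1: clk:0→1
  Δ2: w4:1→0
  Δ3: w5:1→0
  Δ4: w2:1→0
  Δ5: w1:0→1
  (5Δ to stable)
t=19 Δ0: w3=0 w1=1 w4=0 w2=0 w0=1 w5=0 clk=1
  Δ1: clk:1→0
  (1Δ to stable)

0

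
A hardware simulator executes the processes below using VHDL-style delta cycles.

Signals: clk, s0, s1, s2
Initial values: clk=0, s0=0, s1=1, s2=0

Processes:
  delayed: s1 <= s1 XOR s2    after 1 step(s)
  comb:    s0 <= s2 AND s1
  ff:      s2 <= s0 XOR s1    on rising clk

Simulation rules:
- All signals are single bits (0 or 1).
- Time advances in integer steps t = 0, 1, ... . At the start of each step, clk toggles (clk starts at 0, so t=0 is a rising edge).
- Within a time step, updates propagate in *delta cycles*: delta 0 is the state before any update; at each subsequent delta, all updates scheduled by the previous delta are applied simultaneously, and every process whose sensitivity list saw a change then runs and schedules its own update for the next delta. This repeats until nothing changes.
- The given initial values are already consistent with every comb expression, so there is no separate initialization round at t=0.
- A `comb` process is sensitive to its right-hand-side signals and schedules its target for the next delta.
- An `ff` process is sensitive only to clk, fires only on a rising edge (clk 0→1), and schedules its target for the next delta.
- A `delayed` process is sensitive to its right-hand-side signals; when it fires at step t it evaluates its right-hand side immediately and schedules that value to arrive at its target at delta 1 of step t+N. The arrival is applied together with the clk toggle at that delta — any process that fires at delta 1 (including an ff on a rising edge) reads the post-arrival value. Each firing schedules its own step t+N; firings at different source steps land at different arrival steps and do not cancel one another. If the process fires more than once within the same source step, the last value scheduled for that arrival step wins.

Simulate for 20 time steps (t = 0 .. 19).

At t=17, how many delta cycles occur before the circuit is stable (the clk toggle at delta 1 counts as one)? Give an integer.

2

[bits: clk,s2,s1,s0]
t=0: Δ0=0010 Δ1=1010 Δ2=1110 Δ3=1111 | 3Δ
t=1: Δ0=1111 Δ1=0101 Δ2=0100 | 2Δ
t=2: Δ0=0100 Δ1=1110 Δ2=1111 | 2Δ
t=3: Δ0=1111 Δ1=0101 Δ2=0100 | 2Δ
t=4: Δ0=0100 Δ1=1110 Δ2=1111 | 2Δ
t=5: Δ0=1111 Δ1=0101 Δ2=0100 | 2Δ
t=6: Δ0=0100 Δ1=1110 Δ2=1111 | 2Δ
t=7: Δ0=1111 Δ1=0101 Δ2=0100 | 2Δ
t=8: Δ0=0100 Δ1=1110 Δ2=1111 | 2Δ
t=9: Δ0=1111 Δ1=0101 Δ2=0100 | 2Δ
t=10: Δ0=0100 Δ1=1110 Δ2=1111 | 2Δ
t=11: Δ0=1111 Δ1=0101 Δ2=0100 | 2Δ
t=12: Δ0=0100 Δ1=1110 Δ2=1111 | 2Δ
t=13: Δ0=1111 Δ1=0101 Δ2=0100 | 2Δ
t=14: Δ0=0100 Δ1=1110 Δ2=1111 | 2Δ
t=15: Δ0=1111 Δ1=0101 Δ2=0100 | 2Δ
t=16: Δ0=0100 Δ1=1110 Δ2=1111 | 2Δ
t=17: Δ0=1111 Δ1=0101 Δ2=0100 | 2Δ
t=18: Δ0=0100 Δ1=1110 Δ2=1111 | 2Δ
t=19: Δ0=1111 Δ1=0101 Δ2=0100 | 2Δ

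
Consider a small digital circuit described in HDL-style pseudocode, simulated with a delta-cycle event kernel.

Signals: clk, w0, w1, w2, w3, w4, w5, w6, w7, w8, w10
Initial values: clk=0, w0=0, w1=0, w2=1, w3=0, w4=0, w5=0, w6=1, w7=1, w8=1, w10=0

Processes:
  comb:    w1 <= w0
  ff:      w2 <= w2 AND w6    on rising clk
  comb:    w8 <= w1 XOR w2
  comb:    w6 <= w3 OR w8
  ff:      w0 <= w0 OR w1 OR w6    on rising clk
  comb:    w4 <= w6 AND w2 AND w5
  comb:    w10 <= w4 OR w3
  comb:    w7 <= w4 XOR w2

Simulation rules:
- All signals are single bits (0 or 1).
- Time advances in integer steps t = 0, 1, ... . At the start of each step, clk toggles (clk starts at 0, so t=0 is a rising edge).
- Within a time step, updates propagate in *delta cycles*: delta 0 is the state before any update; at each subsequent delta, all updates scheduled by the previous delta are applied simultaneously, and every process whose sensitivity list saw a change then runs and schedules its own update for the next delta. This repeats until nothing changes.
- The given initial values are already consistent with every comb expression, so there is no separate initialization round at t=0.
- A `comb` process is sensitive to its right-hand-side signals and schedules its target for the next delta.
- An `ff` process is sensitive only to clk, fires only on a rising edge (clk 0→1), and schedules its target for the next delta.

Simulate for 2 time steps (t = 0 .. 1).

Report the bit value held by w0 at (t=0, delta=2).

1

t=0 Δ0: w10=0 w5=0 w7=1 w3=0 w4=0 w6=1 w0=0 w2=1 w8=1 w1=0 clk=0
  Δ1: clk:0→1
  Δ2: w0:0→1
  Δ3: w1:0→1
  Δ4: w8:1→0
  Δ5: w6:1→0
  (5Δ to stable)
t=1 Δ0: w10=0 w5=0 w7=1 w3=0 w4=0 w6=0 w0=1 w2=1 w8=0 w1=1 clk=1
  Δ1: clk:1→0
  (1Δ to stable)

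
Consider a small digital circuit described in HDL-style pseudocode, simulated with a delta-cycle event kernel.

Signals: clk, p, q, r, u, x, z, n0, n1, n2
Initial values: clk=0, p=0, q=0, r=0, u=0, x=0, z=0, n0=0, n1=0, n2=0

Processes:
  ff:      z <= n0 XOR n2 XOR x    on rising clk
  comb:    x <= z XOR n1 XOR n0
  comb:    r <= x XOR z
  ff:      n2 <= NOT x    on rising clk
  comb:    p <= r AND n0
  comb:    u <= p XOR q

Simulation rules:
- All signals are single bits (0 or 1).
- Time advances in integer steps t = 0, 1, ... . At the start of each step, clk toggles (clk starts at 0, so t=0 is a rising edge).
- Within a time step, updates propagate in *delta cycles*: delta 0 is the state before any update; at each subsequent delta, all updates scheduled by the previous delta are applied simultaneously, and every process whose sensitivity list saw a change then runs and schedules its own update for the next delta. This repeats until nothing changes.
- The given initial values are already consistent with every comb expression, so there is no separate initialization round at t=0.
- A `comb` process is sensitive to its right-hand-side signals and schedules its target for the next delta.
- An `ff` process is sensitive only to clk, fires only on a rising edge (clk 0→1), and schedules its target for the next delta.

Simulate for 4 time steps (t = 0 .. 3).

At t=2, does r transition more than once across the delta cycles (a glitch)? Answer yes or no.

t=0 Δ0: x=0 q=0 clk=0 p=0 n0=0 z=0 n1=0 u=0 n2=0 r=0
  Δ1: clk:0→1
  Δ2: n2:0→1
  (2Δ to stable)
t=1 Δ0: x=0 q=0 clk=1 p=0 n0=0 z=0 n1=0 u=0 n2=1 r=0
  Δ1: clk:1→0
  (1Δ to stable)
t=2 Δ0: x=0 q=0 clk=0 p=0 n0=0 z=0 n1=0 u=0 n2=1 r=0
  Δ1: clk:0→1
  Δ2: z:0→1
  Δ3: x:0→1, r:0→1
  Δ4: r:1→0
  (4Δ to stable)
t=3 Δ0: x=1 q=0 clk=1 p=0 n0=0 z=1 n1=0 u=0 n2=1 r=0
  Δ1: clk:1→0
  (1Δ to stable)

yes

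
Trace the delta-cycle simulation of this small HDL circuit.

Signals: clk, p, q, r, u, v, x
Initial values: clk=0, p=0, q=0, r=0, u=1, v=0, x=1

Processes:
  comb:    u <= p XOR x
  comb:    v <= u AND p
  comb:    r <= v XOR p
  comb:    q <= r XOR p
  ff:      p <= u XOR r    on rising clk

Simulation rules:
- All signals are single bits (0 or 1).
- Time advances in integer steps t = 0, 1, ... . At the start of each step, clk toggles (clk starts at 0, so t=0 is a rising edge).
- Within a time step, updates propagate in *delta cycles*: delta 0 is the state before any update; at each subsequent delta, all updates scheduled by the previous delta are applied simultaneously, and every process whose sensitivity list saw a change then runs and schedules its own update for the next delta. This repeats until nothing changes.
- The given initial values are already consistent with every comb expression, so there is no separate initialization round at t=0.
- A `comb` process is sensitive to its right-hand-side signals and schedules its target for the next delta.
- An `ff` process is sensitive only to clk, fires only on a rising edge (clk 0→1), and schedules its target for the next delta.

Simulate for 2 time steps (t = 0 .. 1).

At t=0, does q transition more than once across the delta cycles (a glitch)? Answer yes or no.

[bits: u,r,x,p,q,v,clk]
t=0: Δ0=1010000 Δ1=1010001 Δ2=1011001 Δ3=0111111 Δ4=0011001 Δ5=0111101 Δ6=0111001 | 6Δ
t=1: Δ0=0111001 Δ1=0111000 | 1Δ

yes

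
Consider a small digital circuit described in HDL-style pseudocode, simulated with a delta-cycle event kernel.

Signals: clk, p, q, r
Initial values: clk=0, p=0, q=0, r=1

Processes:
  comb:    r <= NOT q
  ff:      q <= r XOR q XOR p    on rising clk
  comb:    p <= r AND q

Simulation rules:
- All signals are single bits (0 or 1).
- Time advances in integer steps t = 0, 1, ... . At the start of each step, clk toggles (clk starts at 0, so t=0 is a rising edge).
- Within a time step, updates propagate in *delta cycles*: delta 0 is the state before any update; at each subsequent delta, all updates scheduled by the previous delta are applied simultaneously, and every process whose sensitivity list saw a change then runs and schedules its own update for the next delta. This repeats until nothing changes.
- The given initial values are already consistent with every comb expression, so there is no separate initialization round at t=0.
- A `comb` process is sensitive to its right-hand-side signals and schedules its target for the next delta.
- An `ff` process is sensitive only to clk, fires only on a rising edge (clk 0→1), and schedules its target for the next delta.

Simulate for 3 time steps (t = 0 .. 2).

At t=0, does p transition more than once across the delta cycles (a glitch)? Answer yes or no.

yes

t0.Δ0 r=1 p=0 q=0 clk=0
t0.Δ1 r=1 p=0 q=0 clk=1
t0.Δ2 r=1 p=0 q=1 clk=1
t0.Δ3 r=0 p=1 q=1 clk=1
t0.Δ4 r=0 p=0 q=1 clk=1
t1.Δ0 r=0 p=0 q=1 clk=1
t1.Δ1 r=0 p=0 q=1 clk=0
t2.Δ0 r=0 p=0 q=1 clk=0
t2.Δ1 r=0 p=0 q=1 clk=1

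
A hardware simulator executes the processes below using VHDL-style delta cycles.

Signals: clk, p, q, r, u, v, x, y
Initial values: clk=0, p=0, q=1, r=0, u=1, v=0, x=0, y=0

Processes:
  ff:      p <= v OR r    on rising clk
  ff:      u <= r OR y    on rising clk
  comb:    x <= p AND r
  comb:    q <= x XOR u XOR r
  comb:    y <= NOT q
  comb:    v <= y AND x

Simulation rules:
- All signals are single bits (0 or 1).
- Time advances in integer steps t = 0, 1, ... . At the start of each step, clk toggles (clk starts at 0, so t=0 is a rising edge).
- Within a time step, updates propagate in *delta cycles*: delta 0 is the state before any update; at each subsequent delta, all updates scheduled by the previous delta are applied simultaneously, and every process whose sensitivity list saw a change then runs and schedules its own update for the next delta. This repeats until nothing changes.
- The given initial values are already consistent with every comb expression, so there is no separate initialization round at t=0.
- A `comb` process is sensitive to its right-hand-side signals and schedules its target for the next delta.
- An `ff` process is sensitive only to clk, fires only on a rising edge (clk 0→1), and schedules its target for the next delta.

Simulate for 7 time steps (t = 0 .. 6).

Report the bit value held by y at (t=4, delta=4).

[bits: y,v,u,q,x,r,clk,p]
t=0: Δ0=00110000 Δ1=00110010 Δ2=00010010 Δ3=00000010 Δ4=10000010 | 4Δ
t=1: Δ0=10000010 Δ1=10000000 | 1Δ
t=2: Δ0=10000000 Δ1=10000010 Δ2=10100010 Δ3=10110010 Δ4=00110010 | 4Δ
t=3: Δ0=00110010 Δ1=00110000 | 1Δ
t=4: Δ0=00110000 Δ1=00110010 Δ2=00010010 Δ3=00000010 Δ4=10000010 | 4Δ
t=5: Δ0=10000010 Δ1=10000000 | 1Δ
t=6: Δ0=10000000 Δ1=10000010 Δ2=10100010 Δ3=10110010 Δ4=00110010 | 4Δ

1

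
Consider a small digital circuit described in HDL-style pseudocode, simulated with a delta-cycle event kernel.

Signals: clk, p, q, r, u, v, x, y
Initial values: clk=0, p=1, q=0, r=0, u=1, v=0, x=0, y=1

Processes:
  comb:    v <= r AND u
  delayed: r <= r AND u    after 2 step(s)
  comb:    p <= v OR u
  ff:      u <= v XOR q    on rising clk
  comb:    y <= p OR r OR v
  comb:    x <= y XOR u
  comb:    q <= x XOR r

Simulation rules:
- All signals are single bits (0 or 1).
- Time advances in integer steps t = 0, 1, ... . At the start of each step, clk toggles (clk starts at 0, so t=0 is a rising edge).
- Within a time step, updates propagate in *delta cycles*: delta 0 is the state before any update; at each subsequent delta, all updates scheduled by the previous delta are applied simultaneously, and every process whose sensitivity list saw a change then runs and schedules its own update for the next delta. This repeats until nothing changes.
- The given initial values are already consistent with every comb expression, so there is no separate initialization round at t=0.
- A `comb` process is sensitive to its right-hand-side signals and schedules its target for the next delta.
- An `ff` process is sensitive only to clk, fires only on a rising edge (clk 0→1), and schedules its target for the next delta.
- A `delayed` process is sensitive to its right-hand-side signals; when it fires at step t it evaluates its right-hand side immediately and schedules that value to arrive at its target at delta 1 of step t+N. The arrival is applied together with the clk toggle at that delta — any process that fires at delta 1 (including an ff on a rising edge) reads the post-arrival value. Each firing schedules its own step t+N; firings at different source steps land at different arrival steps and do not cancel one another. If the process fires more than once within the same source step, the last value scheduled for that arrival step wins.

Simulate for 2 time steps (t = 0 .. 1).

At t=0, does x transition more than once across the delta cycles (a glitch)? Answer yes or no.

[bits: q,y,u,p,v,clk,r,x]
t=0: Δ0=01110000 Δ1=01110100 Δ2=01010100 Δ3=01000101 Δ4=10000101 Δ5=10000100 Δ6=00000100 | 6Δ
t=1: Δ0=00000100 Δ1=00000000 | 1Δ

yes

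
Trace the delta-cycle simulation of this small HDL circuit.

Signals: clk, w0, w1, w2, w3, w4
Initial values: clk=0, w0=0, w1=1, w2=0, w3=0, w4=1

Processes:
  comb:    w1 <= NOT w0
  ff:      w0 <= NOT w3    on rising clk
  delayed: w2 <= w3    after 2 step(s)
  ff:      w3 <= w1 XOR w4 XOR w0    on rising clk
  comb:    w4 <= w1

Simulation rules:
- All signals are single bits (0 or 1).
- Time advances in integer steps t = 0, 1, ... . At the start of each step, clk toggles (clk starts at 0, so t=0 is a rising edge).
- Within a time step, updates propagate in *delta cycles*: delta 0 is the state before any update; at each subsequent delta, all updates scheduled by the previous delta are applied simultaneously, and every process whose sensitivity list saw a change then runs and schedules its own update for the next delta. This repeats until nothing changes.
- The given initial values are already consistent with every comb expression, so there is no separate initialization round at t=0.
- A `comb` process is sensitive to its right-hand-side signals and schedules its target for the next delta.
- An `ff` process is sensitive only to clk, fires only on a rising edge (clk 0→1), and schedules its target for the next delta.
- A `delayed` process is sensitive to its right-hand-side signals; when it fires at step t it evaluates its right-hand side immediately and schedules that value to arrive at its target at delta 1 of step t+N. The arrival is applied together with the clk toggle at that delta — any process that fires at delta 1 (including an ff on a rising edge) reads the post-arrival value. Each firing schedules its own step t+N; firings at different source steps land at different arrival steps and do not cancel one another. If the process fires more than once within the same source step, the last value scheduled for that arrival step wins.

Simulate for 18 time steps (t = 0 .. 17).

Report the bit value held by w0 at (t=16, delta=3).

[bits: w3,w1,w0,w4,clk,w2]
t=0: Δ0=010100 Δ1=010110 Δ2=011110 Δ3=001110 Δ4=001010 | 4Δ
t=1: Δ0=001010 Δ1=001000 | 1Δ
t=2: Δ0=001000 Δ1=001010 Δ2=101010 | 2Δ
t=3: Δ0=101010 Δ1=101000 | 1Δ
t=4: Δ0=101000 Δ1=101011 Δ2=100011 Δ3=110011 Δ4=110111 | 4Δ
t=5: Δ0=110111 Δ1=110101 | 1Δ
t=6: Δ0=110101 Δ1=110111 Δ2=010111 | 2Δ
t=7: Δ0=010111 Δ1=010101 | 1Δ
t=8: Δ0=010101 Δ1=010110 Δ2=011110 Δ3=001110 Δ4=001010 | 4Δ
t=9: Δ0=001010 Δ1=001000 | 1Δ
t=10: Δ0=001000 Δ1=001010 Δ2=101010 | 2Δ
t=11: Δ0=101010 Δ1=101000 | 1Δ
t=12: Δ0=101000 Δ1=101011 Δ2=100011 Δ3=110011 Δ4=110111 | 4Δ
t=13: Δ0=110111 Δ1=110101 | 1Δ
t=14: Δ0=110101 Δ1=110111 Δ2=010111 | 2Δ
t=15: Δ0=010111 Δ1=010101 | 1Δ
t=16: Δ0=010101 Δ1=010110 Δ2=011110 Δ3=001110 Δ4=001010 | 4Δ
t=17: Δ0=001010 Δ1=001000 | 1Δ

1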